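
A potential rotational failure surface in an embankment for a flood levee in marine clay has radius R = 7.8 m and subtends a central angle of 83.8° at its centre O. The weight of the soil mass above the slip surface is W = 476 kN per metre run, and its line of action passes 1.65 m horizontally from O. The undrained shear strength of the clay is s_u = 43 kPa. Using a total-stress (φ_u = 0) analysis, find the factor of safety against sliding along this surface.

Taking moments about the centre O, the resisting moment is provided by the undrained shear strength acting along the arc:
Arc length L_a = R·θ = 7.8·(83.8°·π/180) = 7.8·1.4626 = 11.41 m
M_R = s_u·L_a·R = 43·11.41·7.8 = 3826.3 kN·m/m
M_D = W·d = 476·1.65 = 785.4 kN·m/m
FS = M_R / M_D = 3826.3 / 785.4 = 4.872

FS = 4.87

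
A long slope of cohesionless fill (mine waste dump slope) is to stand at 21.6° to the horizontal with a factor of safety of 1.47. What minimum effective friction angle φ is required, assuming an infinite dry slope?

FS = tanφ/tanβ ⇒ tanφ = FS · tanβ = 1.47 · tan21.6° = 0.5820
φ = arctan(0.5820) = 30.20°

φ = 30.2°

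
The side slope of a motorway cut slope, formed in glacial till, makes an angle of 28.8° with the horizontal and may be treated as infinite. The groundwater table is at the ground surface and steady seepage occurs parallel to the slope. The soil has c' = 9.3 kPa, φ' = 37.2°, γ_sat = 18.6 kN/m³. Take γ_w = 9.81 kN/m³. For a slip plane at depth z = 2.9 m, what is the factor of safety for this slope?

With seepage parallel to the slope and the water table at the surface, the effective normal stress on the slip plane uses the buoyant unit weight γ' = γ_sat − γ_w while the driving shear stress uses γ_sat:
FS = [c' + γ' z cos²β tanφ'] / [γ_sat z sinβ cosβ]
γ' = 18.6 − 9.81 = 8.79 kN/m³
Numerator = 9.3 + 8.79·2.9·cos²28.8°·tan37.2° = 9.3 + 8.79·2.9·0.7679·0.7590 = 24.158 kPa
Denominator = 18.6·2.9·sin28.8°·cos28.8° = 18.6·2.9·0.4818·0.8763 = 22.772 kPa
FS = 24.158 / 22.772 = 1.061

FS = 1.06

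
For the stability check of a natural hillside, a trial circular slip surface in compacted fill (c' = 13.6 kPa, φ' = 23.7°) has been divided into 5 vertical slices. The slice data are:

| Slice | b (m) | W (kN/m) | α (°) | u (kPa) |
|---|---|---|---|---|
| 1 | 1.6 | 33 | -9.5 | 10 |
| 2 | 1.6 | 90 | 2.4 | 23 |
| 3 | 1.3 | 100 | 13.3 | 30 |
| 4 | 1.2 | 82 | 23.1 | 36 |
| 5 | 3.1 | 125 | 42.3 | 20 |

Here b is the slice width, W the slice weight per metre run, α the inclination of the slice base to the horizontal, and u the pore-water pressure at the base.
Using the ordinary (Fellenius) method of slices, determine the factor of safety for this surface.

FS = 1.52

Ordinary method of slices: FS = Σ[c'·Δl_i + (W_i cosα_i − u_i·Δl_i)·tanφ'] / Σ W_i sinα_i, with Δl_i = b_i / cosα_i.
Slice 1: Δl = 1.6/cos(-9.5°) = 1.622 m; N'_1 = 33·cos(-9.5°) − 10·1.622 = 16.3; c'Δl = 22.06; W sinα = -5.4
Slice 2: Δl = 1.6/cos2.4° = 1.601 m; N'_2 = 90·cos2.4° − 23·1.601 = 53.1; c'Δl = 21.78; W sinα = 3.8
Slice 3: Δl = 1.3/cos13.3° = 1.336 m; N'_3 = 100·cos13.3° − 30·1.336 = 57.2; c'Δl = 18.17; W sinα = 23.0
Slice 4: Δl = 1.2/cos23.1° = 1.305 m; N'_4 = 82·cos23.1° − 36·1.305 = 28.5; c'Δl = 17.74; W sinα = 32.2
Slice 5: Δl = 3.1/cos42.3° = 4.191 m; N'_5 = 125·cos42.3° − 20·4.191 = 8.6; c'Δl = 57.00; W sinα = 84.1
Σc'Δl = 136.8 kN/m; ΣN' = 163.7 kN/m; ΣW sinα = 137.6 kN/m
Resisting = 136.8 + 163.7·tan23.7° = 136.8 + 71.9 = 208.6 kN/m
FS = 208.6 / 137.6 = 1.516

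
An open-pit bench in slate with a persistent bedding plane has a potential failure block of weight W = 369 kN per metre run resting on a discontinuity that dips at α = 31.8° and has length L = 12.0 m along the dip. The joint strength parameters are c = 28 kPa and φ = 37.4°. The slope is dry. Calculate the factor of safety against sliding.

FS = 2.96

Resolving the block weight along and normal to the plane and applying the Mohr–Coulomb strength on the joint:
N' = W cosα = 369·cos31.8° = 313.6 kN/m
Driving force T = W sinα = 369·sin31.8° = 194.4 kN/m
Resisting force R = c·L + N'·tanφ = 28·12.0 + 313.6·tan37.4° = 336.0 + 239.8 = 575.8 kN/m
FS = R / T = 575.8 / 194.4 = 2.961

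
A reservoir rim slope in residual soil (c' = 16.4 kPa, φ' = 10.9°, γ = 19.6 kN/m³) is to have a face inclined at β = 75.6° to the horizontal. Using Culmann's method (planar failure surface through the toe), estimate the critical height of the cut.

H_c = 5.56 m

Culmann's analysis gives the critical failure plane at α_cr = (β + φ')/2 = (75.6 + 10.9)/2 = 43.2°, and the critical height
H_c = (4c'/γ) · sinβ cosφ' / [1 − cos(β − φ')]
    = (4·16.4/19.6) · sin75.6°·cos10.9° / [1 − cos(64.7°)]
    = 3.347 · 0.9686·0.9820 / [1 − 0.4274]
    = 3.347 · 0.9511 / 0.5726
    = 5.56 m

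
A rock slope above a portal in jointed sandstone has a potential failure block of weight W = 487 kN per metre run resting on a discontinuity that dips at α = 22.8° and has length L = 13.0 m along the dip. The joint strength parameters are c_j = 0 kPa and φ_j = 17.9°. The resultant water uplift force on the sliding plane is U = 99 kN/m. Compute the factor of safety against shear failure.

FS = 0.60

Resolving the block weight along and normal to the plane and applying the Mohr–Coulomb strength on the joint:
N' = W cosα − U = 487·cos22.8° − 99 = 349.9 kN/m
Driving force T = W sinα = 487·sin22.8° = 188.7 kN/m
Resisting force R = c_j·L + N'·tanφ_j = 0·13.0 + 349.9·tan17.9° = 0.0 + 113.0 = 113.0 kN/m
FS = R / T = 113.0 / 188.7 = 0.599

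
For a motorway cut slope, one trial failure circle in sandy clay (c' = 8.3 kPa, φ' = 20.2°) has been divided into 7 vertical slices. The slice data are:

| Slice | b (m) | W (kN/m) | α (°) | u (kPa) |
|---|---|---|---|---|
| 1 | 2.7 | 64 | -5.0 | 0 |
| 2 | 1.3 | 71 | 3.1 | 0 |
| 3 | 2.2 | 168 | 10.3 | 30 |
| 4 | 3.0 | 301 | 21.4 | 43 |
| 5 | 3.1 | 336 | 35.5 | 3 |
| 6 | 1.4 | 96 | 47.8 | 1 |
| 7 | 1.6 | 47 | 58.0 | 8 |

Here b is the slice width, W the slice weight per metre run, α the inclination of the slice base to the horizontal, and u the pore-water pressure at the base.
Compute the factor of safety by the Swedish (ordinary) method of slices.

Ordinary method of slices: FS = Σ[c'·Δl_i + (W_i cosα_i − u_i·Δl_i)·tanφ'] / Σ W_i sinα_i, with Δl_i = b_i / cosα_i.
Slice 1: Δl = 2.7/cos(-5.0°) = 2.710 m; N'_1 = 64·cos(-5.0°) − 0·2.710 = 63.8; c'Δl = 22.50; W sinα = -5.6
Slice 2: Δl = 1.3/cos3.1° = 1.302 m; N'_2 = 71·cos3.1° − 0·1.302 = 70.9; c'Δl = 10.81; W sinα = 3.8
Slice 3: Δl = 2.2/cos10.3° = 2.236 m; N'_3 = 168·cos10.3° − 30·2.236 = 98.2; c'Δl = 18.56; W sinα = 30.0
Slice 4: Δl = 3.0/cos21.4° = 3.222 m; N'_4 = 301·cos21.4° − 43·3.222 = 141.7; c'Δl = 26.74; W sinα = 109.8
Slice 5: Δl = 3.1/cos35.5° = 3.808 m; N'_5 = 336·cos35.5° − 3·3.808 = 262.1; c'Δl = 31.60; W sinα = 195.1
Slice 6: Δl = 1.4/cos47.8° = 2.084 m; N'_6 = 96·cos47.8° − 1·2.084 = 62.4; c'Δl = 17.30; W sinα = 71.1
Slice 7: Δl = 1.6/cos58.0° = 3.019 m; N'_7 = 47·cos58.0° − 8·3.019 = 0.8; c'Δl = 25.06; W sinα = 39.9
Σc'Δl = 152.6 kN/m; ΣN' = 699.8 kN/m; ΣW sinα = 444.2 kN/m
Resisting = 152.6 + 699.8·tan20.2° = 152.6 + 257.5 = 410.1 kN/m
FS = 410.1 / 444.2 = 0.923

FS = 0.92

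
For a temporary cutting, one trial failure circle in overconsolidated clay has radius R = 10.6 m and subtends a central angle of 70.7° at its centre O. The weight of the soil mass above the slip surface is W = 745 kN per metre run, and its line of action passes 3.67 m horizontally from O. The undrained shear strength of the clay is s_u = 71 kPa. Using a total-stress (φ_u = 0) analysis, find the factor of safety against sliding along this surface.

FS = 3.60

Taking moments about the centre O, the resisting moment is provided by the undrained shear strength acting along the arc:
Arc length L_a = R·θ = 10.6·(70.7°·π/180) = 10.6·1.2339 = 13.08 m
M_R = s_u·L_a·R = 71·13.08·10.6 = 9843.9 kN·m/m
M_D = W·d = 745·3.67 = 2734.2 kN·m/m
FS = M_R / M_D = 9843.9 / 2734.2 = 3.600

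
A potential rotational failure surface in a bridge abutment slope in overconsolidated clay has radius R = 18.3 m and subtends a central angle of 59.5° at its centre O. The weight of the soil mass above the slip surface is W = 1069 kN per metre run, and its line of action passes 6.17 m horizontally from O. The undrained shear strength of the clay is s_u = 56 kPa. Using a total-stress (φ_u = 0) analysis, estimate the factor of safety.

Taking moments about the centre O, the resisting moment is provided by the undrained shear strength acting along the arc:
Arc length L_a = R·θ = 18.3·(59.5°·π/180) = 18.3·1.0385 = 19.00 m
M_R = s_u·L_a·R = 56·19.00·18.3 = 19475.3 kN·m/m
M_D = W·d = 1069·6.17 = 6595.7 kN·m/m
FS = M_R / M_D = 19475.3 / 6595.7 = 2.953

FS = 2.95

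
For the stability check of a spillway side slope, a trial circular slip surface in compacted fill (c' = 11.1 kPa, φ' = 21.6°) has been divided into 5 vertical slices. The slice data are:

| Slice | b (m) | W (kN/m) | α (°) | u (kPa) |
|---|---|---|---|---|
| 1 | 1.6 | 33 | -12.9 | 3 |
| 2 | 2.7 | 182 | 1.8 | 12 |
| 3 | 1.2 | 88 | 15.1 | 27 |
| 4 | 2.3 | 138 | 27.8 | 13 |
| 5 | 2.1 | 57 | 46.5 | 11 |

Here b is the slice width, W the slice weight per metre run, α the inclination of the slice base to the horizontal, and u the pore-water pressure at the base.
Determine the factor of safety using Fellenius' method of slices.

Ordinary method of slices: FS = Σ[c'·Δl_i + (W_i cosα_i − u_i·Δl_i)·tanφ'] / Σ W_i sinα_i, with Δl_i = b_i / cosα_i.
Slice 1: Δl = 1.6/cos(-12.9°) = 1.641 m; N'_1 = 33·cos(-12.9°) − 3·1.641 = 27.2; c'Δl = 18.22; W sinα = -7.4
Slice 2: Δl = 2.7/cos1.8° = 2.701 m; N'_2 = 182·cos1.8° − 12·2.701 = 149.5; c'Δl = 29.98; W sinα = 5.7
Slice 3: Δl = 1.2/cos15.1° = 1.243 m; N'_3 = 88·cos15.1° − 27·1.243 = 51.4; c'Δl = 13.80; W sinα = 22.9
Slice 4: Δl = 2.3/cos27.8° = 2.600 m; N'_4 = 138·cos27.8° − 13·2.600 = 88.3; c'Δl = 28.86; W sinα = 64.4
Slice 5: Δl = 2.1/cos46.5° = 3.051 m; N'_5 = 57·cos46.5° − 11·3.051 = 5.7; c'Δl = 33.86; W sinα = 41.3
Σc'Δl = 124.7 kN/m; ΣN' = 322.1 kN/m; ΣW sinα = 127.0 kN/m
Resisting = 124.7 + 322.1·tan21.6° = 124.7 + 127.5 = 252.2 kN/m
FS = 252.2 / 127.0 = 1.987

FS = 1.99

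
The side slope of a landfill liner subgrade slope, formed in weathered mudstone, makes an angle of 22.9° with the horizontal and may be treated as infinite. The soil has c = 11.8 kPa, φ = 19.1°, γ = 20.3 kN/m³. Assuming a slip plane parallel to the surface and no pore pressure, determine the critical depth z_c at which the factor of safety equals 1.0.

z_c = 9.00 m

Setting FS = 1.00 in FS = [c + γz cos²β tanφ] / [γz sinβ cosβ] and solving for z:
z = c / [γ cosβ (FS·sinβ − cosβ·tanφ)]
  = 11.8 / [20.3·cos22.9°·(1.00·sin22.9° − cos22.9°·tan19.1°)]
  = 11.8 / [20.3·0.9212·(1.00·0.3891 − 0.9212·0.3463)]
  = 11.8 / 1.3115 = 8.997 m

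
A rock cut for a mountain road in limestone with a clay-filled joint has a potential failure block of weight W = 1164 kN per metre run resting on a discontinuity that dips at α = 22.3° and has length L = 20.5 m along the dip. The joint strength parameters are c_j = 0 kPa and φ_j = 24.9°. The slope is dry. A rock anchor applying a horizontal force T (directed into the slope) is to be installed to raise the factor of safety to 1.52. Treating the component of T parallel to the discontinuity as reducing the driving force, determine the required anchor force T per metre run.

Resolving forces along and normal to the sliding plane, with the horizontal anchor force T adding T·sinα to the effective normal force and T·cosα acting up the plane against the driving force:
FS = [c_jL + (W cosα + T sinα) tanφ_j] / [W sinα − T cosα]
Without the anchor: N' = 1076.9 kN/m, driving T_d = 441.7 kN/m, resisting R = 0·20.5 + 1076.9·tan24.9° = 499.9 kN/m, FS = 1.13.
Setting FS = 1.52 and solving for T:
1.52·(441.7 − T cos22.3°) = 499.9 + T sin22.3°·tan24.9°
T·(sin22.3°·tan24.9° + 1.52·cos22.3°) = 1.52·441.7 − 499.9
T·(0.3795·0.4642 + 1.52·0.9252) = 671.4 − 499.9 = 171.5
T·1.5825 = 171.5
T = 108.4 kN/m

T = 108 kN/m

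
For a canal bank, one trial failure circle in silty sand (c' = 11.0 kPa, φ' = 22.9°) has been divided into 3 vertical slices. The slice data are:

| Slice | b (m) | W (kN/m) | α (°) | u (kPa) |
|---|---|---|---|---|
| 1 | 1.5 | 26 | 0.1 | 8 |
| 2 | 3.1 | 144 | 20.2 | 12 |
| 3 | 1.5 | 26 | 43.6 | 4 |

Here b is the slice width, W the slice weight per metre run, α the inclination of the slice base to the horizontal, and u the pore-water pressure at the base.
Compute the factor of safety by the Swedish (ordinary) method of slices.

FS = 1.87

Ordinary method of slices: FS = Σ[c'·Δl_i + (W_i cosα_i − u_i·Δl_i)·tanφ'] / Σ W_i sinα_i, with Δl_i = b_i / cosα_i.
Slice 1: Δl = 1.5/cos0.1° = 1.500 m; N'_1 = 26·cos0.1° − 8·1.500 = 14.0; c'Δl = 16.50; W sinα = 0.0
Slice 2: Δl = 3.1/cos20.2° = 3.303 m; N'_2 = 144·cos20.2° − 12·3.303 = 95.5; c'Δl = 36.33; W sinα = 49.7
Slice 3: Δl = 1.5/cos43.6° = 2.071 m; N'_3 = 26·cos43.6° − 4·2.071 = 10.5; c'Δl = 22.78; W sinα = 17.9
Σc'Δl = 75.6 kN/m; ΣN' = 120.0 kN/m; ΣW sinα = 67.7 kN/m
Resisting = 75.6 + 120.0·tan22.9° = 75.6 + 50.7 = 126.3 kN/m
FS = 126.3 / 67.7 = 1.866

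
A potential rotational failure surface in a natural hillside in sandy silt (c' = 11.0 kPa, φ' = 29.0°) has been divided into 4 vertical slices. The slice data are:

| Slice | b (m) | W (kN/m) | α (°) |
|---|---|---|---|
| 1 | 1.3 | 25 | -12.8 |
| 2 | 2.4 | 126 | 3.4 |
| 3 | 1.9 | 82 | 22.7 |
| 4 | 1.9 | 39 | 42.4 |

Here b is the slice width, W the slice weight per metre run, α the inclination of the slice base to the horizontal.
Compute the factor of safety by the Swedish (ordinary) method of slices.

FS = 3.89

Ordinary method of slices: FS = Σ[c'·Δl_i + (W_i cosα_i)·tanφ'] / Σ W_i sinα_i, with Δl_i = b_i / cosα_i.
Slice 1: Δl = 1.3/cos(-12.8°) = 1.333 m; N'_1 = 25·cos(-12.8°) = 24.4; c'Δl = 14.66; W sinα = -5.5
Slice 2: Δl = 2.4/cos3.4° = 2.404 m; N'_2 = 126·cos3.4° = 125.8; c'Δl = 26.45; W sinα = 7.5
Slice 3: Δl = 1.9/cos22.7° = 2.060 m; N'_3 = 82·cos22.7° = 75.6; c'Δl = 22.65; W sinα = 31.6
Slice 4: Δl = 1.9/cos42.4° = 2.573 m; N'_4 = 39·cos42.4° = 28.8; c'Δl = 28.30; W sinα = 26.3
Σc'Δl = 92.1 kN/m; ΣN' = 254.6 kN/m; ΣW sinα = 59.9 kN/m
Resisting = 92.1 + 254.6·tan29.0° = 92.1 + 141.1 = 233.2 kN/m
FS = 233.2 / 59.9 = 3.895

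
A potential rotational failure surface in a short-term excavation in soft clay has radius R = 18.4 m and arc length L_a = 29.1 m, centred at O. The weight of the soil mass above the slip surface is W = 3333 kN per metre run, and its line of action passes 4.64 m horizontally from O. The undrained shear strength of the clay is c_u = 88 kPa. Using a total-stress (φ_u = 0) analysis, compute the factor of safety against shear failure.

Taking moments about the centre O, the resisting moment is provided by the undrained shear strength acting along the arc:
M_R = c_u·L_a·R = 88·29.10·18.4 = 47118.7 kN·m/m
M_D = W·d = 3333·4.64 = 15465.1 kN·m/m
FS = M_R / M_D = 47118.7 / 15465.1 = 3.047

FS = 3.05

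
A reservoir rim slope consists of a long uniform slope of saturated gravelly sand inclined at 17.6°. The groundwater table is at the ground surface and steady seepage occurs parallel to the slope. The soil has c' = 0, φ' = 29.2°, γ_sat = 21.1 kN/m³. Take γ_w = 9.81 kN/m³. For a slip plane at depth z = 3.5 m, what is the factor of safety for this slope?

FS = 0.94

With seepage parallel to the slope and the water table at the surface, the effective normal stress on the slip plane uses the buoyant unit weight γ' = γ_sat − γ_w while the driving shear stress uses γ_sat:
FS = [c' + γ' z cos²β tanφ'] / [γ_sat z sinβ cosβ]
(For c' = 0 this reduces to FS = (γ'/γ_sat)·tanφ'/tanβ.)
γ' = 21.1 − 9.81 = 11.29 kN/m³
Numerator = 0.0 + 11.29·3.5·cos²17.6°·tan29.2° = 0.0 + 11.29·3.5·0.9086·0.5589 = 20.065 kPa
Denominator = 21.1·3.5·sin17.6°·cos17.6° = 21.1·3.5·0.3024·0.9532 = 21.285 kPa
FS = 20.065 / 21.285 = 0.943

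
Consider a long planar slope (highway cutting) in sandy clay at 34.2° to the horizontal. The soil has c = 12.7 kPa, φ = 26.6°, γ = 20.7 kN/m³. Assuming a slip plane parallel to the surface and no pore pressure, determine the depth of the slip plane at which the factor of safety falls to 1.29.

Setting FS = 1.29 in FS = [c + γz cos²β tanφ] / [γz sinβ cosβ] and solving for z:
z = c / [γ cosβ (FS·sinβ − cosβ·tanφ)]
  = 12.7 / [20.7·cos34.2°·(1.29·sin34.2° − cos34.2°·tan26.6°)]
  = 12.7 / [20.7·0.8271·(1.29·0.5621 − 0.8271·0.5008)]
  = 12.7 / 5.3231 = 2.386 m

z = 2.39 m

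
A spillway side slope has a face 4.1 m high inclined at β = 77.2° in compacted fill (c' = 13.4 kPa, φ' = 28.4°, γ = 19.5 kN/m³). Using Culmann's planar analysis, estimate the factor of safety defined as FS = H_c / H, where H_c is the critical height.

H_c = (4c'/γ) · sinβ cosφ' / [1 − cos(β − φ')]
    = (4·13.4/19.5) · sin77.2°·cos28.4° / [1 − cos48.8°]
    = 2.749 · 0.8578 / 0.3413 = 6.91 m
FS = H_c / H = 6.91 / 4.1 = 1.685

FS = 1.68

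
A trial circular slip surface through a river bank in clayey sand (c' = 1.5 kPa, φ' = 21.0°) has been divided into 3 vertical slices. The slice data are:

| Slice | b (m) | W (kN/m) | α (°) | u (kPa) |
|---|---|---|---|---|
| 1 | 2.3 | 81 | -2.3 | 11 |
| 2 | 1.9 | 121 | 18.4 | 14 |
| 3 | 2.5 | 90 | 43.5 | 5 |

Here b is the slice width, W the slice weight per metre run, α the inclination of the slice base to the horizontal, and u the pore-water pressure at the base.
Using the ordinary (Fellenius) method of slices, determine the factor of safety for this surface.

Ordinary method of slices: FS = Σ[c'·Δl_i + (W_i cosα_i − u_i·Δl_i)·tanφ'] / Σ W_i sinα_i, with Δl_i = b_i / cosα_i.
Slice 1: Δl = 2.3/cos(-2.3°) = 2.302 m; N'_1 = 81·cos(-2.3°) − 11·2.302 = 55.6; c'Δl = 3.45; W sinα = -3.3
Slice 2: Δl = 1.9/cos18.4° = 2.002 m; N'_2 = 121·cos18.4° − 14·2.002 = 86.8; c'Δl = 3.00; W sinα = 38.2
Slice 3: Δl = 2.5/cos43.5° = 3.446 m; N'_3 = 90·cos43.5° − 5·3.446 = 48.1; c'Δl = 5.17; W sinα = 62.0
Σc'Δl = 11.6 kN/m; ΣN' = 190.4 kN/m; ΣW sinα = 96.9 kN/m
Resisting = 11.6 + 190.4·tan21.0° = 11.6 + 73.1 = 84.7 kN/m
FS = 84.7 / 96.9 = 0.874

FS = 0.87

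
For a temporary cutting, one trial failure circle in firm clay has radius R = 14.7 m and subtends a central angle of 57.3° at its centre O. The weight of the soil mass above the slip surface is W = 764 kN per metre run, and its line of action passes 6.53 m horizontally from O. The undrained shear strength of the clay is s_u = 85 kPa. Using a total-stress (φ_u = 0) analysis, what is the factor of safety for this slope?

FS = 3.68

Taking moments about the centre O, the resisting moment is provided by the undrained shear strength acting along the arc:
Arc length L_a = R·θ = 14.7·(57.3°·π/180) = 14.7·1.0001 = 14.70 m
M_R = s_u·L_a·R = 85·14.70·14.7 = 18369.0 kN·m/m
M_D = W·d = 764·6.53 = 4988.9 kN·m/m
FS = M_R / M_D = 18369.0 / 4988.9 = 3.682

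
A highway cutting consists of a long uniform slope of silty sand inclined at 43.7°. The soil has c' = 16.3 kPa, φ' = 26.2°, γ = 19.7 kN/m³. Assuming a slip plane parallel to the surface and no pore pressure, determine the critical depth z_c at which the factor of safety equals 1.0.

z_c = 3.41 m

Setting FS = 1.00 in FS = [c' + γz cos²β tanφ'] / [γz sinβ cosβ] and solving for z:
z = c' / [γ cosβ (FS·sinβ − cosβ·tanφ')]
  = 16.3 / [19.7·cos43.7°·(1.00·sin43.7° − cos43.7°·tan26.2°)]
  = 16.3 / [19.7·0.7230·(1.00·0.6909 − 0.7230·0.4921)]
  = 16.3 / 4.7732 = 3.415 m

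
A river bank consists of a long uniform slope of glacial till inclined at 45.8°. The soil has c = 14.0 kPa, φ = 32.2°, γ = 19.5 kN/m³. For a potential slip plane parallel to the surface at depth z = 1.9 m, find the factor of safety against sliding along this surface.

For an infinite slope with a slip plane parallel to the surface (no pore pressure): FS = [c + γz cos²β tanφ] / [γz sinβ cosβ].
γz = 19.5·1.9 = 37.05 kN/m²
Numerator = 14.0 + 37.05·cos²45.8°·tan32.2° = 14.0 + 37.05·0.4860·0.6297 = 25.340 kPa
Denominator = 37.05·sin45.8°·cos45.8° = 37.05·0.7169·0.6972 = 18.518 kPa
FS = 25.340 / 18.518 = 1.368

FS = 1.37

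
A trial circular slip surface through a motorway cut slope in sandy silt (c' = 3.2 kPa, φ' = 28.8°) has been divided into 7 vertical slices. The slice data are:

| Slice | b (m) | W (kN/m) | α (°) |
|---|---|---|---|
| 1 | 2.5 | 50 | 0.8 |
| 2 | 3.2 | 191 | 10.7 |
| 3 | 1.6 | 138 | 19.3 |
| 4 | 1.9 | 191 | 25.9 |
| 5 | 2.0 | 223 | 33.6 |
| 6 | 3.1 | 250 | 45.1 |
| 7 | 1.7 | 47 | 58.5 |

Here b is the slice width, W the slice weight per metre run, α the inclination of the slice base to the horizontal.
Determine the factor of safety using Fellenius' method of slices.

FS = 1.13

Ordinary method of slices: FS = Σ[c'·Δl_i + (W_i cosα_i)·tanφ'] / Σ W_i sinα_i, with Δl_i = b_i / cosα_i.
Slice 1: Δl = 2.5/cos0.8° = 2.500 m; N'_1 = 50·cos0.8° = 50.0; c'Δl = 8.00; W sinα = 0.7
Slice 2: Δl = 3.2/cos10.7° = 3.257 m; N'_2 = 191·cos10.7° = 187.7; c'Δl = 10.42; W sinα = 35.5
Slice 3: Δl = 1.6/cos19.3° = 1.695 m; N'_3 = 138·cos19.3° = 130.2; c'Δl = 5.42; W sinα = 45.6
Slice 4: Δl = 1.9/cos25.9° = 2.112 m; N'_4 = 191·cos25.9° = 171.8; c'Δl = 6.76; W sinα = 83.4
Slice 5: Δl = 2.0/cos33.6° = 2.401 m; N'_5 = 223·cos33.6° = 185.7; c'Δl = 7.68; W sinα = 123.4
Slice 6: Δl = 3.1/cos45.1° = 4.392 m; N'_6 = 250·cos45.1° = 176.5; c'Δl = 14.05; W sinα = 177.1
Slice 7: Δl = 1.7/cos58.5° = 3.254 m; N'_7 = 47·cos58.5° = 24.6; c'Δl = 10.41; W sinα = 40.1
Σc'Δl = 62.8 kN/m; ΣN' = 926.5 kN/m; ΣW sinα = 505.8 kN/m
Resisting = 62.8 + 926.5·tan28.8° = 62.8 + 509.3 = 572.1 kN/m
FS = 572.1 / 505.8 = 1.131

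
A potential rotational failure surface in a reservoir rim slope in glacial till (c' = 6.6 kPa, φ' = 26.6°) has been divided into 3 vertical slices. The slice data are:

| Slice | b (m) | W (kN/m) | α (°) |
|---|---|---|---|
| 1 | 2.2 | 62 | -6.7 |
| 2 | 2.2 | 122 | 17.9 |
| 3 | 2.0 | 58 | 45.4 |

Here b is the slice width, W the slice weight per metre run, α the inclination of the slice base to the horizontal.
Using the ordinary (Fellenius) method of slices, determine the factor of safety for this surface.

FS = 2.21

Ordinary method of slices: FS = Σ[c'·Δl_i + (W_i cosα_i)·tanφ'] / Σ W_i sinα_i, with Δl_i = b_i / cosα_i.
Slice 1: Δl = 2.2/cos(-6.7°) = 2.215 m; N'_1 = 62·cos(-6.7°) = 61.6; c'Δl = 14.62; W sinα = -7.2
Slice 2: Δl = 2.2/cos17.9° = 2.312 m; N'_2 = 122·cos17.9° = 116.1; c'Δl = 15.26; W sinα = 37.5
Slice 3: Δl = 2.0/cos45.4° = 2.848 m; N'_3 = 58·cos45.4° = 40.7; c'Δl = 18.80; W sinα = 41.3
Σc'Δl = 48.7 kN/m; ΣN' = 218.4 kN/m; ΣW sinα = 71.6 kN/m
Resisting = 48.7 + 218.4·tan26.6° = 48.7 + 109.4 = 158.0 kN/m
FS = 158.0 / 71.6 = 2.208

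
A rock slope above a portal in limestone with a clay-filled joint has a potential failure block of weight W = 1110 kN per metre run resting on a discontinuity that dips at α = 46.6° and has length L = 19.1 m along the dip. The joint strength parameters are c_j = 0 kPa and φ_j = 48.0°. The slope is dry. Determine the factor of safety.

FS = 1.05

Resolving the block weight along and normal to the plane and applying the Mohr–Coulomb strength on the joint:
N' = W cosα = 1110·cos46.6° = 762.7 kN/m
Driving force T = W sinα = 1110·sin46.6° = 806.5 kN/m
Resisting force R = c_j·L + N'·tanφ_j = 0·19.1 + 762.7·tan48.0° = 0.0 + 847.0 = 847.0 kN/m
FS = R / T = 847.0 / 806.5 = 1.050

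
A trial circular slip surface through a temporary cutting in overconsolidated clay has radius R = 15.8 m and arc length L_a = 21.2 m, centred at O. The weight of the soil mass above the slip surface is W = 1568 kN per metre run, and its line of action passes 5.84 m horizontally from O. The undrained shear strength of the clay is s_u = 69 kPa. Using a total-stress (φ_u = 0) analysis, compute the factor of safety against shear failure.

FS = 2.52

Taking moments about the centre O, the resisting moment is provided by the undrained shear strength acting along the arc:
M_R = s_u·L_a·R = 69·21.20·15.8 = 23112.2 kN·m/m
M_D = W·d = 1568·5.84 = 9157.1 kN·m/m
FS = M_R / M_D = 23112.2 / 9157.1 = 2.524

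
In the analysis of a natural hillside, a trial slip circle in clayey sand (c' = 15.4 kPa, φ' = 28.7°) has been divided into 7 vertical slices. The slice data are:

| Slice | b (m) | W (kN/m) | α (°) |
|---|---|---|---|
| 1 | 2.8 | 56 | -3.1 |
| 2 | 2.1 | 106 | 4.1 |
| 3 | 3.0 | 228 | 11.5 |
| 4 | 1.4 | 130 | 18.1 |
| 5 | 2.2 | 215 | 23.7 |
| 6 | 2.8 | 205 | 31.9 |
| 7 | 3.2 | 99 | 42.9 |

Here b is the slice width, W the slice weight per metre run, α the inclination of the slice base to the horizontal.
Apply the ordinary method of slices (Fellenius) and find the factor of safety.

Ordinary method of slices: FS = Σ[c'·Δl_i + (W_i cosα_i)·tanφ'] / Σ W_i sinα_i, with Δl_i = b_i / cosα_i.
Slice 1: Δl = 2.8/cos(-3.1°) = 2.804 m; N'_1 = 56·cos(-3.1°) = 55.9; c'Δl = 43.18; W sinα = -3.0
Slice 2: Δl = 2.1/cos4.1° = 2.105 m; N'_2 = 106·cos4.1° = 105.7; c'Δl = 32.42; W sinα = 7.6
Slice 3: Δl = 3.0/cos11.5° = 3.061 m; N'_3 = 228·cos11.5° = 223.4; c'Δl = 47.15; W sinα = 45.5
Slice 4: Δl = 1.4/cos18.1° = 1.473 m; N'_4 = 130·cos18.1° = 123.6; c'Δl = 22.68; W sinα = 40.4
Slice 5: Δl = 2.2/cos23.7° = 2.403 m; N'_5 = 215·cos23.7° = 196.9; c'Δl = 37.00; W sinα = 86.4
Slice 6: Δl = 2.8/cos31.9° = 3.298 m; N'_6 = 205·cos31.9° = 174.0; c'Δl = 50.79; W sinα = 108.3
Slice 7: Δl = 3.2/cos42.9° = 4.368 m; N'_7 = 99·cos42.9° = 72.5; c'Δl = 67.27; W sinα = 67.4
Σc'Δl = 300.5 kN/m; ΣN' = 952.1 kN/m; ΣW sinα = 352.5 kN/m
Resisting = 300.5 + 952.1·tan28.7° = 300.5 + 521.2 = 821.7 kN/m
FS = 821.7 / 352.5 = 2.331

FS = 2.33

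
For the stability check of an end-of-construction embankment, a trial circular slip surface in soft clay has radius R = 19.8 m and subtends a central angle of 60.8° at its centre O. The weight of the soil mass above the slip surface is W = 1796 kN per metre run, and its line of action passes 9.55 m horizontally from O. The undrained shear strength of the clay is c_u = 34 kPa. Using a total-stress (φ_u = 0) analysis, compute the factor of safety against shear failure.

FS = 0.82

Taking moments about the centre O, the resisting moment is provided by the undrained shear strength acting along the arc:
Arc length L_a = R·θ = 19.8·(60.8°·π/180) = 19.8·1.0612 = 21.01 m
M_R = c_u·L_a·R = 34·21.01·19.8 = 14144.6 kN·m/m
M_D = W·d = 1796·9.55 = 17151.8 kN·m/m
FS = M_R / M_D = 14144.6 / 17151.8 = 0.825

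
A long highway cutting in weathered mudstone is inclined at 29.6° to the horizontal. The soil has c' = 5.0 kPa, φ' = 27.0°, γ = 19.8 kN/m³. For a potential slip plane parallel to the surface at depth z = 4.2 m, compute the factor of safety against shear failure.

FS = 1.04

For an infinite slope with a slip plane parallel to the surface (no pore pressure): FS = [c' + γz cos²β tanφ'] / [γz sinβ cosβ].
γz = 19.8·4.2 = 83.16 kN/m²
Numerator = 5.0 + 83.16·cos²29.6°·tan27.0° = 5.0 + 83.16·0.7560·0.5095 = 37.034 kPa
Denominator = 83.16·sin29.6°·cos29.6° = 83.16·0.4939·0.8695 = 35.716 kPa
FS = 37.034 / 35.716 = 1.037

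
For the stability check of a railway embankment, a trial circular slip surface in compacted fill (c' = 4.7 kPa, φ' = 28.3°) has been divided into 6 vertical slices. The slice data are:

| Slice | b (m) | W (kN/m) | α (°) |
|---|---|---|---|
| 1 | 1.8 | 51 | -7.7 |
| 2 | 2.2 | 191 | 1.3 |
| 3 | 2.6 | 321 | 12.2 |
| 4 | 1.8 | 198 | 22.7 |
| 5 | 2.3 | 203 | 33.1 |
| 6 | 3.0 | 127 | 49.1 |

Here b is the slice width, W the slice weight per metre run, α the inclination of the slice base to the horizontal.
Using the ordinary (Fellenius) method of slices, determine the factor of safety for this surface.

Ordinary method of slices: FS = Σ[c'·Δl_i + (W_i cosα_i)·tanφ'] / Σ W_i sinα_i, with Δl_i = b_i / cosα_i.
Slice 1: Δl = 1.8/cos(-7.7°) = 1.816 m; N'_1 = 51·cos(-7.7°) = 50.5; c'Δl = 8.54; W sinα = -6.8
Slice 2: Δl = 2.2/cos1.3° = 2.201 m; N'_2 = 191·cos1.3° = 191.0; c'Δl = 10.34; W sinα = 4.3
Slice 3: Δl = 2.6/cos12.2° = 2.660 m; N'_3 = 321·cos12.2° = 313.8; c'Δl = 12.50; W sinα = 67.8
Slice 4: Δl = 1.8/cos22.7° = 1.951 m; N'_4 = 198·cos22.7° = 182.7; c'Δl = 9.17; W sinα = 76.4
Slice 5: Δl = 2.3/cos33.1° = 2.746 m; N'_5 = 203·cos33.1° = 170.1; c'Δl = 12.90; W sinα = 110.9
Slice 6: Δl = 3.0/cos49.1° = 4.582 m; N'_6 = 127·cos49.1° = 83.2; c'Δl = 21.54; W sinα = 96.0
Σc'Δl = 75.0 kN/m; ΣN' = 991.1 kN/m; ΣW sinα = 348.6 kN/m
Resisting = 75.0 + 991.1·tan28.3° = 75.0 + 533.7 = 608.7 kN/m
FS = 608.7 / 348.6 = 1.746

FS = 1.75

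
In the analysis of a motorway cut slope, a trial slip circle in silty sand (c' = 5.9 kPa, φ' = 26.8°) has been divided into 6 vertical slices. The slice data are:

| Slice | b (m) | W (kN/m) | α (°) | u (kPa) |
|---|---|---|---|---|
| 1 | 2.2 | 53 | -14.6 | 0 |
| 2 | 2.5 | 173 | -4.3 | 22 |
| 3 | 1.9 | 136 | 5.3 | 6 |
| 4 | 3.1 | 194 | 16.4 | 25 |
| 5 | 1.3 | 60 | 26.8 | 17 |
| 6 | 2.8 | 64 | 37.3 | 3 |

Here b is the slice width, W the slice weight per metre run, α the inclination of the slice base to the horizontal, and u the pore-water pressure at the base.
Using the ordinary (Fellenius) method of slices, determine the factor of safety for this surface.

Ordinary method of slices: FS = Σ[c'·Δl_i + (W_i cosα_i − u_i·Δl_i)·tanφ'] / Σ W_i sinα_i, with Δl_i = b_i / cosα_i.
Slice 1: Δl = 2.2/cos(-14.6°) = 2.273 m; N'_1 = 53·cos(-14.6°) − 0·2.273 = 51.3; c'Δl = 13.41; W sinα = -13.4
Slice 2: Δl = 2.5/cos(-4.3°) = 2.507 m; N'_2 = 173·cos(-4.3°) − 22·2.507 = 117.4; c'Δl = 14.79; W sinα = -13.0
Slice 3: Δl = 1.9/cos5.3° = 1.908 m; N'_3 = 136·cos5.3° − 6·1.908 = 124.0; c'Δl = 11.26; W sinα = 12.6
Slice 4: Δl = 3.1/cos16.4° = 3.231 m; N'_4 = 194·cos16.4° − 25·3.231 = 105.3; c'Δl = 19.07; W sinα = 54.8
Slice 5: Δl = 1.3/cos26.8° = 1.456 m; N'_5 = 60·cos26.8° − 17·1.456 = 28.8; c'Δl = 8.59; W sinα = 27.1
Slice 6: Δl = 2.8/cos37.3° = 3.520 m; N'_6 = 64·cos37.3° − 3·3.520 = 40.4; c'Δl = 20.77; W sinα = 38.8
Σc'Δl = 87.9 kN/m; ΣN' = 467.1 kN/m; ΣW sinα = 106.8 kN/m
Resisting = 87.9 + 467.1·tan26.8° = 87.9 + 235.9 = 323.8 kN/m
FS = 323.8 / 106.8 = 3.031

FS = 3.03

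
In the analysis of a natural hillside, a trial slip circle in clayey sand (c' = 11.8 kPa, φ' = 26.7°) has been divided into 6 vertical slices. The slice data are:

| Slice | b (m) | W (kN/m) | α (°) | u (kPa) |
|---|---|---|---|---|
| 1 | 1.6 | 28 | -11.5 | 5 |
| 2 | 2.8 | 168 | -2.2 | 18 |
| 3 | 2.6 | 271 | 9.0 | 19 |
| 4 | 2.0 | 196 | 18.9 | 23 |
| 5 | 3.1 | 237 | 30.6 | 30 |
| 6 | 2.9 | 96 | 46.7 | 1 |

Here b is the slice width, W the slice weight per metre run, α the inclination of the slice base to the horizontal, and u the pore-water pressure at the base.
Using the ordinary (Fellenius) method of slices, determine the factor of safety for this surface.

Ordinary method of slices: FS = Σ[c'·Δl_i + (W_i cosα_i − u_i·Δl_i)·tanφ'] / Σ W_i sinα_i, with Δl_i = b_i / cosα_i.
Slice 1: Δl = 1.6/cos(-11.5°) = 1.633 m; N'_1 = 28·cos(-11.5°) − 5·1.633 = 19.3; c'Δl = 19.27; W sinα = -5.6
Slice 2: Δl = 2.8/cos(-2.2°) = 2.802 m; N'_2 = 168·cos(-2.2°) − 18·2.802 = 117.4; c'Δl = 33.06; W sinα = -6.4
Slice 3: Δl = 2.6/cos9.0° = 2.632 m; N'_3 = 271·cos9.0° − 19·2.632 = 217.6; c'Δl = 31.06; W sinα = 42.4
Slice 4: Δl = 2.0/cos18.9° = 2.114 m; N'_4 = 196·cos18.9° − 23·2.114 = 136.8; c'Δl = 24.94; W sinα = 63.5
Slice 5: Δl = 3.1/cos30.6° = 3.602 m; N'_5 = 237·cos30.6° − 30·3.602 = 95.9; c'Δl = 42.50; W sinα = 120.6
Slice 6: Δl = 2.9/cos46.7° = 4.229 m; N'_6 = 96·cos46.7° − 1·4.229 = 61.6; c'Δl = 49.90; W sinα = 69.9
Σc'Δl = 200.7 kN/m; ΣN' = 648.7 kN/m; ΣW sinα = 284.4 kN/m
Resisting = 200.7 + 648.7·tan26.7° = 200.7 + 326.3 = 527.0 kN/m
FS = 527.0 / 284.4 = 1.853

FS = 1.85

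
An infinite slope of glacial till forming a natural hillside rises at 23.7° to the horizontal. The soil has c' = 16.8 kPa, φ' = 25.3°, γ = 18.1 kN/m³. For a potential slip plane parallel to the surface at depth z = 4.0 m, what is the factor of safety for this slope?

For an infinite slope with a slip plane parallel to the surface (no pore pressure): FS = [c' + γz cos²β tanφ'] / [γz sinβ cosβ].
γz = 18.1·4.0 = 72.40 kN/m²
Numerator = 16.8 + 72.40·cos²23.7°·tan25.3° = 16.8 + 72.40·0.8384·0.4727 = 45.494 kPa
Denominator = 72.40·sin23.7°·cos23.7° = 72.40·0.4019·0.9157 = 26.647 kPa
FS = 45.494 / 26.647 = 1.707

FS = 1.71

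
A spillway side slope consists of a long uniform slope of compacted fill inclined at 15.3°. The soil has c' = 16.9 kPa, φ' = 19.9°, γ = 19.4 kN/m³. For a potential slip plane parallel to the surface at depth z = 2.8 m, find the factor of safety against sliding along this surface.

For an infinite slope with a slip plane parallel to the surface (no pore pressure): FS = [c' + γz cos²β tanφ'] / [γz sinβ cosβ].
γz = 19.4·2.8 = 54.32 kN/m²
Numerator = 16.9 + 54.32·cos²15.3°·tan19.9° = 16.9 + 54.32·0.9304·0.3620 = 35.194 kPa
Denominator = 54.32·sin15.3°·cos15.3° = 54.32·0.2639·0.9646 = 13.826 kPa
FS = 35.194 / 13.826 = 2.546

FS = 2.55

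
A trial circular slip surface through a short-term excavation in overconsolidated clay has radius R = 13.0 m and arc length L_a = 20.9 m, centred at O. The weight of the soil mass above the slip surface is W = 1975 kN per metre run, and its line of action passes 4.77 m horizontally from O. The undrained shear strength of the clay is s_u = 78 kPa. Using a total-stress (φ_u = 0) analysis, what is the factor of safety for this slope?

FS = 2.25

Taking moments about the centre O, the resisting moment is provided by the undrained shear strength acting along the arc:
M_R = s_u·L_a·R = 78·20.90·13.0 = 21192.6 kN·m/m
M_D = W·d = 1975·4.77 = 9420.8 kN·m/m
FS = M_R / M_D = 21192.6 / 9420.8 = 2.250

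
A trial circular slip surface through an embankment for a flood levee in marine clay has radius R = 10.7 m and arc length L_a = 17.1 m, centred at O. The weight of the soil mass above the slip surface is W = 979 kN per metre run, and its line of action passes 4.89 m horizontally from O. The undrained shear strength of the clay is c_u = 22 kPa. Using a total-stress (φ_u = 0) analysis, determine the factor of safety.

Taking moments about the centre O, the resisting moment is provided by the undrained shear strength acting along the arc:
M_R = c_u·L_a·R = 22·17.10·10.7 = 4025.3 kN·m/m
M_D = W·d = 979·4.89 = 4787.3 kN·m/m
FS = M_R / M_D = 4025.3 / 4787.3 = 0.841

FS = 0.84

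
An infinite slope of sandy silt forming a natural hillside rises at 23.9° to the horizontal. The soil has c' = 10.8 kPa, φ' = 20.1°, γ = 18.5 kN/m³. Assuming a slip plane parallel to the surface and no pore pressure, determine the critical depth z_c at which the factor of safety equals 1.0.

Setting FS = 1.00 in FS = [c' + γz cos²β tanφ'] / [γz sinβ cosβ] and solving for z:
z = c' / [γ cosβ (FS·sinβ − cosβ·tanφ')]
  = 10.8 / [18.5·cos23.9°·(1.00·sin23.9° − cos23.9°·tan20.1°)]
  = 10.8 / [18.5·0.9143·(1.00·0.4051 − 0.9143·0.3659)]
  = 10.8 / 1.1936 = 9.048 m

z_c = 9.05 m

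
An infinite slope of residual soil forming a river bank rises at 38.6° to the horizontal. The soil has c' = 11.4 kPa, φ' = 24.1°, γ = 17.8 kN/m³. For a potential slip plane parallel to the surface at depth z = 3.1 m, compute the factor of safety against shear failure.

For an infinite slope with a slip plane parallel to the surface (no pore pressure): FS = [c' + γz cos²β tanφ'] / [γz sinβ cosβ].
γz = 17.8·3.1 = 55.18 kN/m²
Numerator = 11.4 + 55.18·cos²38.6°·tan24.1° = 11.4 + 55.18·0.6108·0.4473 = 26.476 kPa
Denominator = 55.18·sin38.6°·cos38.6° = 55.18·0.6239·0.7815 = 26.904 kPa
FS = 26.476 / 26.904 = 0.984

FS = 0.98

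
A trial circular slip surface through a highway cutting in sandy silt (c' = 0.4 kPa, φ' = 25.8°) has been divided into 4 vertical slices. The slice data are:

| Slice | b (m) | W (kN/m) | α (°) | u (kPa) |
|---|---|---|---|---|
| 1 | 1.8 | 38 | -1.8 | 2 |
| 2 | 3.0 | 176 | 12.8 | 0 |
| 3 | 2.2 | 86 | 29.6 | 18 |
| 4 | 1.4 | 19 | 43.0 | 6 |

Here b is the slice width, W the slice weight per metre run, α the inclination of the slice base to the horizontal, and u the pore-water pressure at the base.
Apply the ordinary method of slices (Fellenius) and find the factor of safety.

FS = 1.27

Ordinary method of slices: FS = Σ[c'·Δl_i + (W_i cosα_i − u_i·Δl_i)·tanφ'] / Σ W_i sinα_i, with Δl_i = b_i / cosα_i.
Slice 1: Δl = 1.8/cos(-1.8°) = 1.801 m; N'_1 = 38·cos(-1.8°) − 2·1.801 = 34.4; c'Δl = 0.72; W sinα = -1.2
Slice 2: Δl = 3.0/cos12.8° = 3.076 m; N'_2 = 176·cos12.8° − 0·3.076 = 171.6; c'Δl = 1.23; W sinα = 39.0
Slice 3: Δl = 2.2/cos29.6° = 2.530 m; N'_3 = 86·cos29.6° − 18·2.530 = 29.2; c'Δl = 1.01; W sinα = 42.5
Slice 4: Δl = 1.4/cos43.0° = 1.914 m; N'_4 = 19·cos43.0° − 6·1.914 = 2.4; c'Δl = 0.77; W sinα = 13.0
Σc'Δl = 3.7 kN/m; ΣN' = 237.6 kN/m; ΣW sinα = 93.2 kN/m
Resisting = 3.7 + 237.6·tan25.8° = 3.7 + 114.9 = 118.6 kN/m
FS = 118.6 / 93.2 = 1.272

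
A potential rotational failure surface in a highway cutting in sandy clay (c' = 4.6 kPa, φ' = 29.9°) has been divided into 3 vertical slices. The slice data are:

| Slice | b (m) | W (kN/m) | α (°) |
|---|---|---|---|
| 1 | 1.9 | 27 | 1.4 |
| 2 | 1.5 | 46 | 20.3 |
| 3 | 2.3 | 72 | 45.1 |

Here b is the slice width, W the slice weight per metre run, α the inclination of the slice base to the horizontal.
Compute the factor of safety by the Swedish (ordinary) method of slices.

FS = 1.49

Ordinary method of slices: FS = Σ[c'·Δl_i + (W_i cosα_i)·tanφ'] / Σ W_i sinα_i, with Δl_i = b_i / cosα_i.
Slice 1: Δl = 1.9/cos1.4° = 1.901 m; N'_1 = 27·cos1.4° = 27.0; c'Δl = 8.74; W sinα = 0.7
Slice 2: Δl = 1.5/cos20.3° = 1.599 m; N'_2 = 46·cos20.3° = 43.1; c'Δl = 7.36; W sinα = 16.0
Slice 3: Δl = 2.3/cos45.1° = 3.258 m; N'_3 = 72·cos45.1° = 50.8; c'Δl = 14.99; W sinα = 51.0
Σc'Δl = 31.1 kN/m; ΣN' = 121.0 kN/m; ΣW sinα = 67.6 kN/m
Resisting = 31.1 + 121.0·tan29.9° = 31.1 + 69.6 = 100.6 kN/m
FS = 100.6 / 67.6 = 1.488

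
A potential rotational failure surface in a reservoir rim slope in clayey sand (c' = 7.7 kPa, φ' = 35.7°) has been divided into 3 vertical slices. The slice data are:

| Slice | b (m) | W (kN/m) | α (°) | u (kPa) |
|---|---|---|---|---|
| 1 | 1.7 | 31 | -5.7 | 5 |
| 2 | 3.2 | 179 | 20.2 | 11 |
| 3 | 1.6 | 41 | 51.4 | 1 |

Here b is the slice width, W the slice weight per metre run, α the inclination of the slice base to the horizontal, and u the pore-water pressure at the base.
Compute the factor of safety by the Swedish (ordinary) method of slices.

FS = 2.04

Ordinary method of slices: FS = Σ[c'·Δl_i + (W_i cosα_i − u_i·Δl_i)·tanφ'] / Σ W_i sinα_i, with Δl_i = b_i / cosα_i.
Slice 1: Δl = 1.7/cos(-5.7°) = 1.708 m; N'_1 = 31·cos(-5.7°) − 5·1.708 = 22.3; c'Δl = 13.16; W sinα = -3.1
Slice 2: Δl = 3.2/cos20.2° = 3.410 m; N'_2 = 179·cos20.2° − 11·3.410 = 130.5; c'Δl = 26.25; W sinα = 61.8
Slice 3: Δl = 1.6/cos51.4° = 2.565 m; N'_3 = 41·cos51.4° − 1·2.565 = 23.0; c'Δl = 19.75; W sinα = 32.0
Σc'Δl = 59.2 kN/m; ΣN' = 175.8 kN/m; ΣW sinα = 90.8 kN/m
Resisting = 59.2 + 175.8·tan35.7° = 59.2 + 126.3 = 185.5 kN/m
FS = 185.5 / 90.8 = 2.043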